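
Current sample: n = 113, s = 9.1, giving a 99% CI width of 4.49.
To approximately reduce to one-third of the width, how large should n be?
n ≈ 1017

CI width ∝ 1/√n
To reduce width by factor 3, need √n to grow by 3 → need 3² = 9 times as many samples.

Current: n = 113, width = 4.49
New: n = 1017, width ≈ 1.47

Width reduced by factor of 4.49/1.47 = 3.05.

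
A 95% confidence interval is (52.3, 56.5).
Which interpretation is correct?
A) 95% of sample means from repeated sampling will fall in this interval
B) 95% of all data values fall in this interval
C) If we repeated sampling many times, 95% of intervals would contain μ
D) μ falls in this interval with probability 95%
C

A) Wrong — coverage applies to intervals containing μ, not to future x̄ values.
B) Wrong — a CI is about the parameter μ, not individual data values.
C) Correct — this is the frequentist long-run coverage interpretation.
D) Wrong — μ is fixed; the randomness lives in the interval, not in μ.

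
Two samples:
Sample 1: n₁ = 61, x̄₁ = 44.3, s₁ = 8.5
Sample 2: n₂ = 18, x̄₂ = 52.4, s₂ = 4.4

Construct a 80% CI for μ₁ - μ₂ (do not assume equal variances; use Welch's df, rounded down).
(-10.05, -6.15)

Difference: x̄₁ - x̄₂ = -8.10
SE = √(s₁²/n₁ + s₂²/n₂) = √(8.5²/61 + 4.4²/18) = 1.5033
df = 55.86 → 55 (Welch–Satterthwaite, rounded down)
t* = 1.297

CI: -8.10 ± 1.297 · 1.5033 = -8.10 ± 1.95 = (-10.05, -6.15)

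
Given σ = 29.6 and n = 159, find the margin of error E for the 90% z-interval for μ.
Margin of error = 3.86

Margin of error = z* · σ/√n
= 1.645 · 29.6/√159
= 1.645 · 29.6/12.6095
= 3.86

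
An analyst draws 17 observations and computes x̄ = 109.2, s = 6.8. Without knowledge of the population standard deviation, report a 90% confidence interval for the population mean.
(106.32, 112.08)

t-interval (σ unknown):
df = n - 1 = 16
t* = 1.746 for 90% confidence

Margin of error = t* · s/√n = 1.746 · 6.8/√17 = 2.88

CI: (106.32, 112.08)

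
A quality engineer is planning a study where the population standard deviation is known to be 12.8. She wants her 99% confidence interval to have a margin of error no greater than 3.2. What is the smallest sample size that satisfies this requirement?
n ≥ 107

For margin E ≤ 3.2:
n ≥ (z* · σ / E)²
n ≥ (2.576 · 12.8 / 3.2)²
n ≥ 106.17

Minimum n = 107 (rounding up)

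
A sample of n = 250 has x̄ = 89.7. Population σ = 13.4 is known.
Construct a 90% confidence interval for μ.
(88.31, 91.09)

z-interval (σ known):
z* = 1.645 for 90% confidence

Margin of error = z* · σ/√n = 1.645 · 13.4/√250 = 1.39

CI: (89.7 - 1.39, 89.7 + 1.39) = (88.31, 91.09)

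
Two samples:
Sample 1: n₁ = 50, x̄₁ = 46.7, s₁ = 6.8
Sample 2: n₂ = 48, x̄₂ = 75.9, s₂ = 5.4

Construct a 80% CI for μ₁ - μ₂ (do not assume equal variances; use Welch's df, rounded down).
(-30.80, -27.60)

Difference: x̄₁ - x̄₂ = -29.20
SE = √(s₁²/n₁ + s₂²/n₂) = √(6.8²/50 + 5.4²/48) = 1.2379
df = 92.78 → 92 (Welch–Satterthwaite, rounded down)
t* = 1.291

CI: -29.20 ± 1.291 · 1.2379 = -29.20 ± 1.60 = (-30.80, -27.60)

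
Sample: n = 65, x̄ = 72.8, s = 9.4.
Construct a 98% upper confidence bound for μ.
μ ≤ 75.24

Upper bound (one-sided):
t* = 2.096 (one-sided for 98%)
Upper bound = x̄ + t* · s/√n = 72.8 + 2.096 · 9.4/√65 = 75.24

We are 98% confident that μ ≤ 75.24.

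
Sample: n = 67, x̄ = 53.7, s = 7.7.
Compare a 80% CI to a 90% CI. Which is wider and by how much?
90% CI is wider by 0.70

df = 66
80% CI: t* = 1.295, (52.48, 54.92), width = 2 · t* · s/√n = 2.44
90% CI: t* = 1.668, (52.13, 55.27), width = 2 · t* · s/√n = 3.14

The 90% CI is wider by 3.14 - 2.44 = 0.70.
Higher confidence requires a wider interval.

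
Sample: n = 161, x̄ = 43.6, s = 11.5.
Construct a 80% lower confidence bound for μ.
μ ≥ 42.84

Lower bound (one-sided):
t* = 0.844 (one-sided for 80%)
Lower bound = x̄ - t* · s/√n = 43.6 - 0.844 · 11.5/√161 = 42.84

We are 80% confident that μ ≥ 42.84.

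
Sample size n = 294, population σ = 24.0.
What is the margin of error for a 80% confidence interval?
Margin of error = 1.79

Margin of error = z* · σ/√n
= 1.282 · 24.0/√294
= 1.282 · 24.0/17.1464
= 1.79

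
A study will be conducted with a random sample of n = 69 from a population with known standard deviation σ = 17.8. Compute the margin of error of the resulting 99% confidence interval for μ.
Margin of error = 5.52

Margin of error = z* · σ/√n
= 2.576 · 17.8/√69
= 2.576 · 17.8/8.3066
= 5.52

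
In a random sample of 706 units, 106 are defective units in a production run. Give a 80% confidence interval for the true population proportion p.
(0.133, 0.167)

Proportion CI:
p̂ = 106/706 = 0.15014
SE = √(p̂(1-p̂)/n) = √(0.15014 · 0.84986 / 706) = 0.01344

z* = 1.282
Margin = z* · SE = 1.282 · 0.01344 = 0.0172

CI: 0.15014 ± 0.0172 = (0.133, 0.167)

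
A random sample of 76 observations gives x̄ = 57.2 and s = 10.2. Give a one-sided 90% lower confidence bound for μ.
μ ≥ 55.69

Lower bound (one-sided):
t* = 1.293 (one-sided for 90%)
Lower bound = x̄ - t* · s/√n = 57.2 - 1.293 · 10.2/√76 = 55.69

We are 90% confident that μ ≥ 55.69.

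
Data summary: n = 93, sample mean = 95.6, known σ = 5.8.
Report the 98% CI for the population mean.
(94.20, 97.00)

z-interval (σ known):
z* = 2.326 for 98% confidence

Margin of error = z* · σ/√n = 2.326 · 5.8/√93 = 1.40

CI: (95.6 - 1.40, 95.6 + 1.40) = (94.20, 97.00)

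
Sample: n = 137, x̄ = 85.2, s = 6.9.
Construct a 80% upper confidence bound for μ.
μ ≤ 85.70

Upper bound (one-sided):
t* = 0.844 (one-sided for 80%)
Upper bound = x̄ + t* · s/√n = 85.2 + 0.844 · 6.9/√137 = 85.70

We are 80% confident that μ ≤ 85.70.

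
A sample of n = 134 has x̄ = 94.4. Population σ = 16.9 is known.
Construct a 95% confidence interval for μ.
(91.54, 97.26)

z-interval (σ known):
z* = 1.960 for 95% confidence

Margin of error = z* · σ/√n = 1.960 · 16.9/√134 = 2.86

CI: (94.4 - 2.86, 94.4 + 2.86) = (91.54, 97.26)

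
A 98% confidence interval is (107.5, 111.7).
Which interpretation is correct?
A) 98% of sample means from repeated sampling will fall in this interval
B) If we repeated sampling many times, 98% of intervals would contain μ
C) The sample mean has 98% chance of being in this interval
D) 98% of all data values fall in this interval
B

A) Wrong — coverage applies to intervals containing μ, not to future x̄ values.
B) Correct — this is the frequentist long-run coverage interpretation.
C) Wrong — x̄ is observed and sits in the interval by construction.
D) Wrong — a CI is about the parameter μ, not individual data values.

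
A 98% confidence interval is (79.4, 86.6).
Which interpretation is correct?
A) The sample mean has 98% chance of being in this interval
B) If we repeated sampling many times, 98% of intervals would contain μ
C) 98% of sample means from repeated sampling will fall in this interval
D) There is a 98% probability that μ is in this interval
B

A) Wrong — x̄ is observed and sits in the interval by construction.
B) Correct — this is the frequentist long-run coverage interpretation.
C) Wrong — coverage applies to intervals containing μ, not to future x̄ values.
D) Wrong — μ is fixed; the randomness lives in the interval, not in μ.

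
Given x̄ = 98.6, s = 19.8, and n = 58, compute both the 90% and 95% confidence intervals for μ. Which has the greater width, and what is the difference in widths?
95% CI is wider by 1.72

df = 57
90% CI: t* = 1.672, (94.25, 102.95), width = 2 · t* · s/√n = 8.69
95% CI: t* = 2.002, (93.40, 103.80), width = 2 · t* · s/√n = 10.41

The 95% CI is wider by 10.41 - 8.69 = 1.72.
Higher confidence requires a wider interval.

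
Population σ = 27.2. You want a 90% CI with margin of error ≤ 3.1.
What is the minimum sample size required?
n ≥ 209

For margin E ≤ 3.1:
n ≥ (z* · σ / E)²
n ≥ (1.645 · 27.2 / 3.1)²
n ≥ 208.33

Minimum n = 209 (rounding up)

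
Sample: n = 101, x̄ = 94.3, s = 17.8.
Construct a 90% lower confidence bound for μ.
μ ≥ 92.02

Lower bound (one-sided):
t* = 1.290 (one-sided for 90%)
Lower bound = x̄ - t* · s/√n = 94.3 - 1.290 · 17.8/√101 = 92.02

We are 90% confident that μ ≥ 92.02.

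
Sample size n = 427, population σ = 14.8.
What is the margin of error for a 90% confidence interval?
Margin of error = 1.18

Margin of error = z* · σ/√n
= 1.645 · 14.8/√427
= 1.645 · 14.8/20.6640
= 1.18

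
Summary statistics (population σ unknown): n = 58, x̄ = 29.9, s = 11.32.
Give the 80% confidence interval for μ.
(27.97, 31.83)

t-interval (σ unknown):
df = n - 1 = 57
t* = 1.297 for 80% confidence

Margin of error = t* · s/√n = 1.297 · 11.32/√58 = 1.93

CI: (27.97, 31.83)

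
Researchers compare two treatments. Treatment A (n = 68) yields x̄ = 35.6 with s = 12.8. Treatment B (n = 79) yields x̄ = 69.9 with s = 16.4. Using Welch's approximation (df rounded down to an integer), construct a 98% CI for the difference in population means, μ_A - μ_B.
(-39.97, -28.63)

Difference: x̄₁ - x̄₂ = -34.30
SE = √(s₁²/n₁ + s₂²/n₂) = √(12.8²/68 + 16.4²/79) = 2.4112
df = 143.69 → 143 (Welch–Satterthwaite, rounded down)
t* = 2.353

CI: -34.30 ± 2.353 · 2.4112 = -34.30 ± 5.67 = (-39.97, -28.63)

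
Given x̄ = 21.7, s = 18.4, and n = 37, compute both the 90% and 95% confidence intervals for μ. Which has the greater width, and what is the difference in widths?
95% CI is wider by 2.06

df = 36
90% CI: t* = 1.688, (16.59, 26.81), width = 2 · t* · s/√n = 10.21
95% CI: t* = 2.028, (15.57, 27.83), width = 2 · t* · s/√n = 12.27

The 95% CI is wider by 12.27 - 10.21 = 2.06.
Higher confidence requires a wider interval.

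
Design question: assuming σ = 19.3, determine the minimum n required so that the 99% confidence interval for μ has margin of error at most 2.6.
n ≥ 366

For margin E ≤ 2.6:
n ≥ (z* · σ / E)²
n ≥ (2.576 · 19.3 / 2.6)²
n ≥ 365.65

Minimum n = 366 (rounding up)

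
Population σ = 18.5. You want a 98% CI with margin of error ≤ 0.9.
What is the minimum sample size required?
n ≥ 2287

For margin E ≤ 0.9:
n ≥ (z* · σ / E)²
n ≥ (2.326 · 18.5 / 0.9)²
n ≥ 2286.01

Minimum n = 2287 (rounding up)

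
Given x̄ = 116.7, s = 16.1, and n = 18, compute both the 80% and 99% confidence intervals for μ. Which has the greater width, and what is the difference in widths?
99% CI is wider by 11.87

df = 17
80% CI: t* = 1.333, (111.64, 121.76), width = 2 · t* · s/√n = 10.12
99% CI: t* = 2.898, (105.70, 127.70), width = 2 · t* · s/√n = 21.99

The 99% CI is wider by 21.99 - 10.12 = 11.87.
Higher confidence requires a wider interval.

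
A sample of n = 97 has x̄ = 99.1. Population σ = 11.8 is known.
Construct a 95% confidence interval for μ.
(96.75, 101.45)

z-interval (σ known):
z* = 1.960 for 95% confidence

Margin of error = z* · σ/√n = 1.960 · 11.8/√97 = 2.35

CI: (99.1 - 2.35, 99.1 + 2.35) = (96.75, 101.45)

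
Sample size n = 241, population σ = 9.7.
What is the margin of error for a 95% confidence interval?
Margin of error = 1.22

Margin of error = z* · σ/√n
= 1.960 · 9.7/√241
= 1.960 · 9.7/15.5242
= 1.22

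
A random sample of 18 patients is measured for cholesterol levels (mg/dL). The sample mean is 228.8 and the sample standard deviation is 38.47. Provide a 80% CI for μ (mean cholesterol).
(216.71, 240.89)

t-interval (σ unknown):
df = n - 1 = 17
t* = 1.333 for 80% confidence

Margin of error = t* · s/√n = 1.333 · 38.47/√18 = 12.09

CI: (216.71, 240.89)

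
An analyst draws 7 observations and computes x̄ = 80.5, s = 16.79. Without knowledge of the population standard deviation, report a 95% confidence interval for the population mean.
(64.97, 96.03)

t-interval (σ unknown):
df = n - 1 = 6
t* = 2.447 for 95% confidence

Margin of error = t* · s/√n = 2.447 · 16.79/√7 = 15.53

CI: (64.97, 96.03)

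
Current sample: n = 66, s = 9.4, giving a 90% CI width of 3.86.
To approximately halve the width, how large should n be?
n ≈ 264

CI width ∝ 1/√n
To reduce width by factor 2, need √n to grow by 2 → need 2² = 4 times as many samples.

Current: n = 66, width = 3.86
New: n = 264, width ≈ 1.91

Width reduced by factor of 3.86/1.91 = 2.02.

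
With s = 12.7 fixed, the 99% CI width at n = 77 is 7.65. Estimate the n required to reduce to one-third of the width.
n ≈ 693

CI width ∝ 1/√n
To reduce width by factor 3, need √n to grow by 3 → need 3² = 9 times as many samples.

Current: n = 77, width = 7.65
New: n = 693, width ≈ 2.49

Width reduced by factor of 7.65/2.49 = 3.07.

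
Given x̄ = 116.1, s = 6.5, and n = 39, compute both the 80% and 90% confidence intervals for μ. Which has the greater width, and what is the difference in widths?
90% CI is wider by 0.80

df = 38
80% CI: t* = 1.304, (114.74, 117.46), width = 2 · t* · s/√n = 2.71
90% CI: t* = 1.686, (114.35, 117.85), width = 2 · t* · s/√n = 3.51

The 90% CI is wider by 3.51 - 2.71 = 0.80.
Higher confidence requires a wider interval.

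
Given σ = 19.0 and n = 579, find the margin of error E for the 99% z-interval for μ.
Margin of error = 2.03

Margin of error = z* · σ/√n
= 2.576 · 19.0/√579
= 2.576 · 19.0/24.0624
= 2.03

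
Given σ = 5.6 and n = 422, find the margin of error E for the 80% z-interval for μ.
Margin of error = 0.35

Margin of error = z* · σ/√n
= 1.282 · 5.6/√422
= 1.282 · 5.6/20.5426
= 0.35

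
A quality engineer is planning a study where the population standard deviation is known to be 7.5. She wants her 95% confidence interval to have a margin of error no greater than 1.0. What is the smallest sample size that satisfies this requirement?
n ≥ 217

For margin E ≤ 1.0:
n ≥ (z* · σ / E)²
n ≥ (1.960 · 7.5 / 1.0)²
n ≥ 216.09

Minimum n = 217 (rounding up)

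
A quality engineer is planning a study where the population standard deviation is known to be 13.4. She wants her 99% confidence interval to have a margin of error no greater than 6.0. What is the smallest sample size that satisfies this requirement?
n ≥ 34

For margin E ≤ 6.0:
n ≥ (z* · σ / E)²
n ≥ (2.576 · 13.4 / 6.0)²
n ≥ 33.10

Minimum n = 34 (rounding up)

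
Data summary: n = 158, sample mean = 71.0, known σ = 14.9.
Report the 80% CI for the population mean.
(69.48, 72.52)

z-interval (σ known):
z* = 1.282 for 80% confidence

Margin of error = z* · σ/√n = 1.282 · 14.9/√158 = 1.52

CI: (71.0 - 1.52, 71.0 + 1.52) = (69.48, 72.52)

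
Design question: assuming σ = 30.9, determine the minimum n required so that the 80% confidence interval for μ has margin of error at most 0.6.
n ≥ 4360

For margin E ≤ 0.6:
n ≥ (z* · σ / E)²
n ≥ (1.282 · 30.9 / 0.6)²
n ≥ 4359.04

Minimum n = 4360 (rounding up)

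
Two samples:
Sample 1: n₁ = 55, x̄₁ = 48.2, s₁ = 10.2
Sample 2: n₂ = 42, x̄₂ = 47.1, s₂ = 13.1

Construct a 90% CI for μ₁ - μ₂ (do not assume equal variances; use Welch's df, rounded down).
(-2.97, 5.17)

Difference: x̄₁ - x̄₂ = 1.10
SE = √(s₁²/n₁ + s₂²/n₂) = √(10.2²/55 + 13.1²/42) = 2.4449
df = 75.47 → 75 (Welch–Satterthwaite, rounded down)
t* = 1.665

CI: 1.10 ± 1.665 · 2.4449 = 1.10 ± 4.07 = (-2.97, 5.17)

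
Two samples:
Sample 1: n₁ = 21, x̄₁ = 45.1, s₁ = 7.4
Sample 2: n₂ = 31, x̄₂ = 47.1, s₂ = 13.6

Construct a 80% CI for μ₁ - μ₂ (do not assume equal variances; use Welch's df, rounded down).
(-5.80, 1.80)

Difference: x̄₁ - x̄₂ = -2.00
SE = √(s₁²/n₁ + s₂²/n₂) = √(7.4²/21 + 13.6²/31) = 2.9282
df = 48.16 → 48 (Welch–Satterthwaite, rounded down)
t* = 1.299

CI: -2.00 ± 1.299 · 2.9282 = -2.00 ± 3.80 = (-5.80, 1.80)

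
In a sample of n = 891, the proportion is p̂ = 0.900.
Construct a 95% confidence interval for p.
(0.880, 0.920)

Proportion CI:
SE = √(p̂(1-p̂)/n) = √(0.900 · 0.100 / 891) = 0.01005

z* = 1.960
Margin = z* · SE = 1.960 · 0.01005 = 0.0197

CI: 0.900 ± 0.0197 = (0.880, 0.920)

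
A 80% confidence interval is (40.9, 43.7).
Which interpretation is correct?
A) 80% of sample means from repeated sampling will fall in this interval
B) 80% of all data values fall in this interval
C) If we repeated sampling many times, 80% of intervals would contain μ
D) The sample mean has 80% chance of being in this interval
C

A) Wrong — coverage applies to intervals containing μ, not to future x̄ values.
B) Wrong — a CI is about the parameter μ, not individual data values.
C) Correct — this is the frequentist long-run coverage interpretation.
D) Wrong — x̄ is observed and sits in the interval by construction.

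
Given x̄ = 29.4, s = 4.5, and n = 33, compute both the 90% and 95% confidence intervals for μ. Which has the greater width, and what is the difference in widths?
95% CI is wider by 0.54

df = 32
90% CI: t* = 1.694, (28.07, 30.73), width = 2 · t* · s/√n = 2.65
95% CI: t* = 2.037, (27.80, 31.00), width = 2 · t* · s/√n = 3.19

The 95% CI is wider by 3.19 - 2.65 = 0.54.
Higher confidence requires a wider interval.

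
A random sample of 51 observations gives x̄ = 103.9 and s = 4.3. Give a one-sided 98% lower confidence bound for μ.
μ ≥ 102.63

Lower bound (one-sided):
t* = 2.109 (one-sided for 98%)
Lower bound = x̄ - t* · s/√n = 103.9 - 2.109 · 4.3/√51 = 102.63

We are 98% confident that μ ≥ 102.63.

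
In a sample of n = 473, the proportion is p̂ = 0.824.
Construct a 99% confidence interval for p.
(0.779, 0.869)

Proportion CI:
SE = √(p̂(1-p̂)/n) = √(0.824 · 0.176 / 473) = 0.01751

z* = 2.576
Margin = z* · SE = 2.576 · 0.01751 = 0.0451

CI: 0.824 ± 0.0451 = (0.779, 0.869)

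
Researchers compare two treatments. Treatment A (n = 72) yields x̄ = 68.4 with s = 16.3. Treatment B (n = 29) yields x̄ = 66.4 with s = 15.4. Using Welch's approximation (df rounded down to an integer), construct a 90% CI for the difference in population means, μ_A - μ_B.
(-3.77, 7.77)

Difference: x̄₁ - x̄₂ = 2.00
SE = √(s₁²/n₁ + s₂²/n₂) = √(16.3²/72 + 15.4²/29) = 3.4450
df = 54.59 → 54 (Welch–Satterthwaite, rounded down)
t* = 1.674

CI: 2.00 ± 1.674 · 3.4450 = 2.00 ± 5.77 = (-3.77, 7.77)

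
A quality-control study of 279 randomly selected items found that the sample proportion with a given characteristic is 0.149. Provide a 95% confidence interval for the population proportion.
(0.107, 0.191)

Proportion CI:
SE = √(p̂(1-p̂)/n) = √(0.149 · 0.851 / 279) = 0.02132

z* = 1.960
Margin = z* · SE = 1.960 · 0.02132 = 0.0418

CI: 0.149 ± 0.0418 = (0.107, 0.191)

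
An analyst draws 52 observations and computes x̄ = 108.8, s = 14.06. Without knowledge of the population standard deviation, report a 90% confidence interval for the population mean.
(105.53, 112.07)

t-interval (σ unknown):
df = n - 1 = 51
t* = 1.675 for 90% confidence

Margin of error = t* · s/√n = 1.675 · 14.06/√52 = 3.27

CI: (105.53, 112.07)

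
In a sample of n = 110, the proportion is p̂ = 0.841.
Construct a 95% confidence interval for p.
(0.773, 0.909)

Proportion CI:
SE = √(p̂(1-p̂)/n) = √(0.841 · 0.159 / 110) = 0.03487

z* = 1.960
Margin = z* · SE = 1.960 · 0.03487 = 0.0683

CI: 0.841 ± 0.0683 = (0.773, 0.909)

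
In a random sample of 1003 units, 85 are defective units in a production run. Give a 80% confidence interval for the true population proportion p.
(0.073, 0.096)

Proportion CI:
p̂ = 85/1003 = 0.08475
SE = √(p̂(1-p̂)/n) = √(0.08475 · 0.91525 / 1003) = 0.00879

z* = 1.282
Margin = z* · SE = 1.282 · 0.00879 = 0.0113

CI: 0.08475 ± 0.0113 = (0.073, 0.096)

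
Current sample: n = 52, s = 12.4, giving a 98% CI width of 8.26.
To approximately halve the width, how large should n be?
n ≈ 208

CI width ∝ 1/√n
To reduce width by factor 2, need √n to grow by 2 → need 2² = 4 times as many samples.

Current: n = 52, width = 8.26
New: n = 208, width ≈ 4.03

Width reduced by factor of 8.26/4.03 = 2.05.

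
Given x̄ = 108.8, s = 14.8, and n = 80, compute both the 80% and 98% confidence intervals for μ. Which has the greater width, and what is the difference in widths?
98% CI is wider by 3.58

df = 79
80% CI: t* = 1.292, (106.66, 110.94), width = 2 · t* · s/√n = 4.28
98% CI: t* = 2.374, (104.87, 112.73), width = 2 · t* · s/√n = 7.86

The 98% CI is wider by 7.86 - 4.28 = 3.58.
Higher confidence requires a wider interval.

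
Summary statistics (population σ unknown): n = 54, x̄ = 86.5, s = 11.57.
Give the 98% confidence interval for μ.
(82.72, 90.28)

t-interval (σ unknown):
df = n - 1 = 53
t* = 2.399 for 98% confidence

Margin of error = t* · s/√n = 2.399 · 11.57/√54 = 3.78

CI: (82.72, 90.28)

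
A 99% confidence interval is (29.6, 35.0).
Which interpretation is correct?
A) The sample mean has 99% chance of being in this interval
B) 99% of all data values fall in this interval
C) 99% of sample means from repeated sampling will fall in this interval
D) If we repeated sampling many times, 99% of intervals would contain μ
D

A) Wrong — x̄ is observed and sits in the interval by construction.
B) Wrong — a CI is about the parameter μ, not individual data values.
C) Wrong — coverage applies to intervals containing μ, not to future x̄ values.
D) Correct — this is the frequentist long-run coverage interpretation.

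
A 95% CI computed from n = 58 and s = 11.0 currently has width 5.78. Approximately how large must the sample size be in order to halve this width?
n ≈ 232

CI width ∝ 1/√n
To reduce width by factor 2, need √n to grow by 2 → need 2² = 4 times as many samples.

Current: n = 58, width = 5.78
New: n = 232, width ≈ 2.85

Width reduced by factor of 5.78/2.85 = 2.03.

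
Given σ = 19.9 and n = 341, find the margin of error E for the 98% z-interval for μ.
Margin of error = 2.51

Margin of error = z* · σ/√n
= 2.326 · 19.9/√341
= 2.326 · 19.9/18.4662
= 2.51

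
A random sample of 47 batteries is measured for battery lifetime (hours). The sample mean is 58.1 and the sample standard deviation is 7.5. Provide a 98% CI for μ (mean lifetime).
(55.46, 60.74)

t-interval (σ unknown):
df = n - 1 = 46
t* = 2.410 for 98% confidence

Margin of error = t* · s/√n = 2.410 · 7.5/√47 = 2.64

CI: (55.46, 60.74)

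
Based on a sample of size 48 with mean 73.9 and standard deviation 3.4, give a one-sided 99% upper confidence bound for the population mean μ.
μ ≤ 75.08

Upper bound (one-sided):
t* = 2.408 (one-sided for 99%)
Upper bound = x̄ + t* · s/√n = 73.9 + 2.408 · 3.4/√48 = 75.08

We are 99% confident that μ ≤ 75.08.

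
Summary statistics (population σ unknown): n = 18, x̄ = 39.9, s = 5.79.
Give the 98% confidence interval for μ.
(36.40, 43.40)

t-interval (σ unknown):
df = n - 1 = 17
t* = 2.567 for 98% confidence

Margin of error = t* · s/√n = 2.567 · 5.79/√18 = 3.50

CI: (36.40, 43.40)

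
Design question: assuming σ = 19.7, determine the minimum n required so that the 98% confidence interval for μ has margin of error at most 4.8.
n ≥ 92

For margin E ≤ 4.8:
n ≥ (z* · σ / E)²
n ≥ (2.326 · 19.7 / 4.8)²
n ≥ 91.13

Minimum n = 92 (rounding up)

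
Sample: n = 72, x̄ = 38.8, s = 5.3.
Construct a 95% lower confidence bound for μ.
μ ≥ 37.76

Lower bound (one-sided):
t* = 1.667 (one-sided for 95%)
Lower bound = x̄ - t* · s/√n = 38.8 - 1.667 · 5.3/√72 = 37.76

We are 95% confident that μ ≥ 37.76.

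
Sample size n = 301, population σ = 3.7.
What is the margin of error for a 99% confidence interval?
Margin of error = 0.55

Margin of error = z* · σ/√n
= 2.576 · 3.7/√301
= 2.576 · 3.7/17.3494
= 0.55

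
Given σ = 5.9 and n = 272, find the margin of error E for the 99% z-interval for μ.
Margin of error = 0.92

Margin of error = z* · σ/√n
= 2.576 · 5.9/√272
= 2.576 · 5.9/16.4924
= 0.92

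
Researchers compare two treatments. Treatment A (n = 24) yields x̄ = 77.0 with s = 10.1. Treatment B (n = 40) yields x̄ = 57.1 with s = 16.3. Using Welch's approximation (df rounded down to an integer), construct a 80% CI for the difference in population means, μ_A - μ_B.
(15.62, 24.18)

Difference: x̄₁ - x̄₂ = 19.90
SE = √(s₁²/n₁ + s₂²/n₂) = √(10.1²/24 + 16.3²/40) = 3.3004
df = 61.90 → 61 (Welch–Satterthwaite, rounded down)
t* = 1.296

CI: 19.90 ± 1.296 · 3.3004 = 19.90 ± 4.28 = (15.62, 24.18)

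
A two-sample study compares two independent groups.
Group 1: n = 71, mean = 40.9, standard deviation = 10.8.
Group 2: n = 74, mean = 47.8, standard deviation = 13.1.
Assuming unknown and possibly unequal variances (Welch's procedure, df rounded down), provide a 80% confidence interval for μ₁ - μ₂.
(-9.46, -4.34)

Difference: x̄₁ - x̄₂ = -6.90
SE = √(s₁²/n₁ + s₂²/n₂) = √(10.8²/71 + 13.1²/74) = 1.9904
df = 139.86 → 139 (Welch–Satterthwaite, rounded down)
t* = 1.288

CI: -6.90 ± 1.288 · 1.9904 = -6.90 ± 2.56 = (-9.46, -4.34)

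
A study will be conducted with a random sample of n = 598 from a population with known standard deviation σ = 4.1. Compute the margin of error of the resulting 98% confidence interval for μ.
Margin of error = 0.39

Margin of error = z* · σ/√n
= 2.326 · 4.1/√598
= 2.326 · 4.1/24.4540
= 0.39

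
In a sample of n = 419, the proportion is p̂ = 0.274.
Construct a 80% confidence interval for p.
(0.246, 0.302)

Proportion CI:
SE = √(p̂(1-p̂)/n) = √(0.274 · 0.726 / 419) = 0.02179

z* = 1.282
Margin = z* · SE = 1.282 · 0.02179 = 0.0279

CI: 0.274 ± 0.0279 = (0.246, 0.302)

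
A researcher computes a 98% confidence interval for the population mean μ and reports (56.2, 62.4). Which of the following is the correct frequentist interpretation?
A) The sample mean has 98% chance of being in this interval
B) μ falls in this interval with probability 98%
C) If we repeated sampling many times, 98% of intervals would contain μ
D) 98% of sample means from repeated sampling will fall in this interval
C

A) Wrong — x̄ is observed and sits in the interval by construction.
B) Wrong — μ is fixed; the randomness lives in the interval, not in μ.
C) Correct — this is the frequentist long-run coverage interpretation.
D) Wrong — coverage applies to intervals containing μ, not to future x̄ values.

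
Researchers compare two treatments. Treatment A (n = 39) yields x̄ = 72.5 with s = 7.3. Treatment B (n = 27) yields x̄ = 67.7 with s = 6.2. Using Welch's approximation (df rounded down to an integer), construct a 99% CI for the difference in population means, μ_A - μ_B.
(0.36, 9.24)

Difference: x̄₁ - x̄₂ = 4.80
SE = √(s₁²/n₁ + s₂²/n₂) = √(7.3²/39 + 6.2²/27) = 1.6704
df = 61.25 → 61 (Welch–Satterthwaite, rounded down)
t* = 2.659

CI: 4.80 ± 2.659 · 1.6704 = 4.80 ± 4.44 = (0.36, 9.24)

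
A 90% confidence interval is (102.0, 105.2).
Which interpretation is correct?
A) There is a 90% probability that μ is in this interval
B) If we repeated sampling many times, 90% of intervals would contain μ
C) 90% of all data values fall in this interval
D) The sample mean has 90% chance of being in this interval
B

A) Wrong — μ is fixed; the randomness lives in the interval, not in μ.
B) Correct — this is the frequentist long-run coverage interpretation.
C) Wrong — a CI is about the parameter μ, not individual data values.
D) Wrong — x̄ is observed and sits in the interval by construction.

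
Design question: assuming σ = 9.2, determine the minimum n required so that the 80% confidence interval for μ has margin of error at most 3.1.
n ≥ 15

For margin E ≤ 3.1:
n ≥ (z* · σ / E)²
n ≥ (1.282 · 9.2 / 3.1)²
n ≥ 14.48

Minimum n = 15 (rounding up)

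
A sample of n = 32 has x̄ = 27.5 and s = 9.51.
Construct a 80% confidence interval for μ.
(25.30, 29.70)

t-interval (σ unknown):
df = n - 1 = 31
t* = 1.309 for 80% confidence

Margin of error = t* · s/√n = 1.309 · 9.51/√32 = 2.20

CI: (25.30, 29.70)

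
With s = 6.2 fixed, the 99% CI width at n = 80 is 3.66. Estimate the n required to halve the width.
n ≈ 320

CI width ∝ 1/√n
To reduce width by factor 2, need √n to grow by 2 → need 2² = 4 times as many samples.

Current: n = 80, width = 3.66
New: n = 320, width ≈ 1.80

Width reduced by factor of 3.66/1.80 = 2.03.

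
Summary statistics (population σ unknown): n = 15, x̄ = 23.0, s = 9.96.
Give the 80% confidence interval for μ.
(19.54, 26.46)

t-interval (σ unknown):
df = n - 1 = 14
t* = 1.345 for 80% confidence

Margin of error = t* · s/√n = 1.345 · 9.96/√15 = 3.46

CI: (19.54, 26.46)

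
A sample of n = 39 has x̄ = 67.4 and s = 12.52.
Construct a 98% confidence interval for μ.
(62.53, 72.27)

t-interval (σ unknown):
df = n - 1 = 38
t* = 2.429 for 98% confidence

Margin of error = t* · s/√n = 2.429 · 12.52/√39 = 4.87

CI: (62.53, 72.27)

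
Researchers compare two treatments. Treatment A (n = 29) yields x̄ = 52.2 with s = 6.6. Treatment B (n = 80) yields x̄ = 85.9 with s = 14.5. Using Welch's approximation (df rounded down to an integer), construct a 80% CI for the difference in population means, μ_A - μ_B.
(-36.32, -31.08)

Difference: x̄₁ - x̄₂ = -33.70
SE = √(s₁²/n₁ + s₂²/n₂) = √(6.6²/29 + 14.5²/80) = 2.0323
df = 101.53 → 101 (Welch–Satterthwaite, rounded down)
t* = 1.290

CI: -33.70 ± 1.290 · 2.0323 = -33.70 ± 2.62 = (-36.32, -31.08)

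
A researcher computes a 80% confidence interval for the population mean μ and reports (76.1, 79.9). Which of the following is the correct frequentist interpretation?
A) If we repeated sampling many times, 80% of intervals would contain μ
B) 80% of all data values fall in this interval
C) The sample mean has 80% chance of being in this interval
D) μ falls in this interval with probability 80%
A

A) Correct — this is the frequentist long-run coverage interpretation.
B) Wrong — a CI is about the parameter μ, not individual data values.
C) Wrong — x̄ is observed and sits in the interval by construction.
D) Wrong — μ is fixed; the randomness lives in the interval, not in μ.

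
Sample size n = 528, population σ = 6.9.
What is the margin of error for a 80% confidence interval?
Margin of error = 0.38

Margin of error = z* · σ/√n
= 1.282 · 6.9/√528
= 1.282 · 6.9/22.9783
= 0.38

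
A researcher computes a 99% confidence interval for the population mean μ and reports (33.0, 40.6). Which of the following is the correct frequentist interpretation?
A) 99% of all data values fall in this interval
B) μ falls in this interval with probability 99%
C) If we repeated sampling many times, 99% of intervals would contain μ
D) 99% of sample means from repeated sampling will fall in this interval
C

A) Wrong — a CI is about the parameter μ, not individual data values.
B) Wrong — μ is fixed; the randomness lives in the interval, not in μ.
C) Correct — this is the frequentist long-run coverage interpretation.
D) Wrong — coverage applies to intervals containing μ, not to future x̄ values.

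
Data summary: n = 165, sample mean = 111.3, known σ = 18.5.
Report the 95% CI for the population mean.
(108.48, 114.12)

z-interval (σ known):
z* = 1.960 for 95% confidence

Margin of error = z* · σ/√n = 1.960 · 18.5/√165 = 2.82

CI: (111.3 - 2.82, 111.3 + 2.82) = (108.48, 114.12)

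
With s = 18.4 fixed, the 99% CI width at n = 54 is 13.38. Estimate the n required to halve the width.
n ≈ 216

CI width ∝ 1/√n
To reduce width by factor 2, need √n to grow by 2 → need 2² = 4 times as many samples.

Current: n = 54, width = 13.38
New: n = 216, width ≈ 6.51

Width reduced by factor of 13.38/6.51 = 2.06.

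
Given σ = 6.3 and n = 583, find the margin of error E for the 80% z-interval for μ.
Margin of error = 0.33

Margin of error = z* · σ/√n
= 1.282 · 6.3/√583
= 1.282 · 6.3/24.1454
= 0.33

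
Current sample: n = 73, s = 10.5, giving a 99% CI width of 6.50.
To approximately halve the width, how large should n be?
n ≈ 292

CI width ∝ 1/√n
To reduce width by factor 2, need √n to grow by 2 → need 2² = 4 times as many samples.

Current: n = 73, width = 6.50
New: n = 292, width ≈ 3.19

Width reduced by factor of 6.50/3.19 = 2.04.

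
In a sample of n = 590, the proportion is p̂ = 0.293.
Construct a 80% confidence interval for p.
(0.269, 0.317)

Proportion CI:
SE = √(p̂(1-p̂)/n) = √(0.293 · 0.707 / 590) = 0.01874

z* = 1.282
Margin = z* · SE = 1.282 · 0.01874 = 0.0240

CI: 0.293 ± 0.0240 = (0.269, 0.317)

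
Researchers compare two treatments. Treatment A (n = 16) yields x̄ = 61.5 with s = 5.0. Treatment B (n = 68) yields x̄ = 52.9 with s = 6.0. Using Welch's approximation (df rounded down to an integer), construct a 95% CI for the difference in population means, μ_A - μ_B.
(5.63, 11.57)

Difference: x̄₁ - x̄₂ = 8.60
SE = √(s₁²/n₁ + s₂²/n₂) = √(5.0²/16 + 6.0²/68) = 1.4463
df = 26.21 → 26 (Welch–Satterthwaite, rounded down)
t* = 2.056

CI: 8.60 ± 2.056 · 1.4463 = 8.60 ± 2.97 = (5.63, 11.57)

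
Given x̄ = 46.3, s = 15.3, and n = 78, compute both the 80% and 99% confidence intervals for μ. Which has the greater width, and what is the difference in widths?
99% CI is wider by 4.67

df = 77
80% CI: t* = 1.293, (44.06, 48.54), width = 2 · t* · s/√n = 4.48
99% CI: t* = 2.641, (41.72, 50.88), width = 2 · t* · s/√n = 9.15

The 99% CI is wider by 9.15 - 4.48 = 4.67.
Higher confidence requires a wider interval.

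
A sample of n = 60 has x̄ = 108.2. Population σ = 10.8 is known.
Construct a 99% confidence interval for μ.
(104.61, 111.79)

z-interval (σ known):
z* = 2.576 for 99% confidence

Margin of error = z* · σ/√n = 2.576 · 10.8/√60 = 3.59

CI: (108.2 - 3.59, 108.2 + 3.59) = (104.61, 111.79)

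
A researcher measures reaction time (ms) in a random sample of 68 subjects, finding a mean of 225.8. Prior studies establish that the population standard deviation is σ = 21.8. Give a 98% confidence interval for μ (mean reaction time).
(219.65, 231.95)

z-interval (σ known):
z* = 2.326 for 98% confidence

Margin of error = z* · σ/√n = 2.326 · 21.8/√68 = 6.15

CI: (225.8 - 6.15, 225.8 + 6.15) = (219.65, 231.95)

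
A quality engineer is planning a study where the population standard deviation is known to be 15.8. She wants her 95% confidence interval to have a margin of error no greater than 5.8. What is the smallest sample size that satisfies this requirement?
n ≥ 29

For margin E ≤ 5.8:
n ≥ (z* · σ / E)²
n ≥ (1.960 · 15.8 / 5.8)²
n ≥ 28.51

Minimum n = 29 (rounding up)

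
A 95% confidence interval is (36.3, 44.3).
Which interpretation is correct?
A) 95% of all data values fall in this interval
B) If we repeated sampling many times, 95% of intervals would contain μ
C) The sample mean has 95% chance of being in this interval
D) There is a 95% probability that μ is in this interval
B

A) Wrong — a CI is about the parameter μ, not individual data values.
B) Correct — this is the frequentist long-run coverage interpretation.
C) Wrong — x̄ is observed and sits in the interval by construction.
D) Wrong — μ is fixed; the randomness lives in the interval, not in μ.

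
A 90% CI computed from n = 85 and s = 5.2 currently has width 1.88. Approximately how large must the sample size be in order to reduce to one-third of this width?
n ≈ 765

CI width ∝ 1/√n
To reduce width by factor 3, need √n to grow by 3 → need 3² = 9 times as many samples.

Current: n = 85, width = 1.88
New: n = 765, width ≈ 0.62

Width reduced by factor of 1.88/0.62 = 3.03.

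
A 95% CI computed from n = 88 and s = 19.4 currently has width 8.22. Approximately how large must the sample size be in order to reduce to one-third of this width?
n ≈ 792

CI width ∝ 1/√n
To reduce width by factor 3, need √n to grow by 3 → need 3² = 9 times as many samples.

Current: n = 88, width = 8.22
New: n = 792, width ≈ 2.71

Width reduced by factor of 8.22/2.71 = 3.03.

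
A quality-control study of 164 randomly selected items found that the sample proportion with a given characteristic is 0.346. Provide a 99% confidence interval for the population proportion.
(0.250, 0.442)

Proportion CI:
SE = √(p̂(1-p̂)/n) = √(0.346 · 0.654 / 164) = 0.03715

z* = 2.576
Margin = z* · SE = 2.576 · 0.03715 = 0.0957

CI: 0.346 ± 0.0957 = (0.250, 0.442)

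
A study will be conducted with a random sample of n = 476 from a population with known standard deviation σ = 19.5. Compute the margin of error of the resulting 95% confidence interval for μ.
Margin of error = 1.75

Margin of error = z* · σ/√n
= 1.960 · 19.5/√476
= 1.960 · 19.5/21.8174
= 1.75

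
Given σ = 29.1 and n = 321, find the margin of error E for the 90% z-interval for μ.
Margin of error = 2.67

Margin of error = z* · σ/√n
= 1.645 · 29.1/√321
= 1.645 · 29.1/17.9165
= 2.67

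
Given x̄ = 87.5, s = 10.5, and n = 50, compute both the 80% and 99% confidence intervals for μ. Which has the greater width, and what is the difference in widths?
99% CI is wider by 4.10

df = 49
80% CI: t* = 1.299, (85.57, 89.43), width = 2 · t* · s/√n = 3.86
99% CI: t* = 2.680, (83.52, 91.48), width = 2 · t* · s/√n = 7.96

The 99% CI is wider by 7.96 - 3.86 = 4.10.
Higher confidence requires a wider interval.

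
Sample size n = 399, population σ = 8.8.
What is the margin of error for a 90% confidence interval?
Margin of error = 0.72

Margin of error = z* · σ/√n
= 1.645 · 8.8/√399
= 1.645 · 8.8/19.9750
= 0.72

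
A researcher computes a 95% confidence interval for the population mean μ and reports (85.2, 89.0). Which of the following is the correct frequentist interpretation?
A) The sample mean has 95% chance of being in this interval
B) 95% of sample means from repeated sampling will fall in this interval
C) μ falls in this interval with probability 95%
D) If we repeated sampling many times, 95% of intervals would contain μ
D

A) Wrong — x̄ is observed and sits in the interval by construction.
B) Wrong — coverage applies to intervals containing μ, not to future x̄ values.
C) Wrong — μ is fixed; the randomness lives in the interval, not in μ.
D) Correct — this is the frequentist long-run coverage interpretation.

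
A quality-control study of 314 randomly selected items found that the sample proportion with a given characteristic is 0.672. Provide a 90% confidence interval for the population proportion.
(0.628, 0.716)

Proportion CI:
SE = √(p̂(1-p̂)/n) = √(0.672 · 0.328 / 314) = 0.02649

z* = 1.645
Margin = z* · SE = 1.645 · 0.02649 = 0.0436

CI: 0.672 ± 0.0436 = (0.628, 0.716)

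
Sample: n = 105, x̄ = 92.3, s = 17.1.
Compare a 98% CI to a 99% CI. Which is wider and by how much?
99% CI is wider by 0.87

df = 104
98% CI: t* = 2.363, (88.36, 96.24), width = 2 · t* · s/√n = 7.89
99% CI: t* = 2.624, (87.92, 96.68), width = 2 · t* · s/√n = 8.76

The 99% CI is wider by 8.76 - 7.89 = 0.87.
Higher confidence requires a wider interval.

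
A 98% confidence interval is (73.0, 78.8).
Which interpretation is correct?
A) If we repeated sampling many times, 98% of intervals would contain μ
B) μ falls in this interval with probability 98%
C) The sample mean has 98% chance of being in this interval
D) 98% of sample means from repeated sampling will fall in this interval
A

A) Correct — this is the frequentist long-run coverage interpretation.
B) Wrong — μ is fixed; the randomness lives in the interval, not in μ.
C) Wrong — x̄ is observed and sits in the interval by construction.
D) Wrong — coverage applies to intervals containing μ, not to future x̄ values.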